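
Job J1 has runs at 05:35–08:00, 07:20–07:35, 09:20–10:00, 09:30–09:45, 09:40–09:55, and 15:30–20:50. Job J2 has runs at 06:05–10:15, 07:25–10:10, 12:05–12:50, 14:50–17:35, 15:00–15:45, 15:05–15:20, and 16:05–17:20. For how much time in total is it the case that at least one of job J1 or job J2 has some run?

Merge the first list: 05:35-08:00, 09:20-10:00, 15:30-20:50.
Merge the second list: 06:05-10:15, 12:05-12:50, 14:50-17:35.
A ∪ B = 05:35-10:15, 12:05-12:50, 14:50-20:50.
Total: 4 h 40 min + 45 min + 6 h = 11 h 25 min.

11 h 25 min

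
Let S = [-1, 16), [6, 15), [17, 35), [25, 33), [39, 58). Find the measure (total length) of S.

Merged: [-1, 16), [17, 35), [39, 58).
Lengths: 17 + 18 + 19 = 54.

54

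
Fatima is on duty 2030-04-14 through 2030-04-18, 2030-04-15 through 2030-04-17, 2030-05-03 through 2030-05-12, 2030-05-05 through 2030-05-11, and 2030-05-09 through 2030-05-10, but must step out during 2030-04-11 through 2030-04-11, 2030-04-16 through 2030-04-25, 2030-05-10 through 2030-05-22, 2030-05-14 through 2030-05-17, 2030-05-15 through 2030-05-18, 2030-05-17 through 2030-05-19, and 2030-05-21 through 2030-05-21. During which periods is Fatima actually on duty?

First set merges to 2030-04-14 through 2030-04-18, 2030-05-03 through 2030-05-12.
Second set merges to 2030-04-11 through 2030-04-11, 2030-04-16 through 2030-04-25, 2030-05-10 through 2030-05-22.
2030-04-14 through 2030-04-18 \ B = 2030-04-14 through 2030-04-15.
2030-05-03 through 2030-05-12 \ B = 2030-05-03 through 2030-05-09.

2030-04-14 through 2030-04-15, 2030-05-03 through 2030-05-09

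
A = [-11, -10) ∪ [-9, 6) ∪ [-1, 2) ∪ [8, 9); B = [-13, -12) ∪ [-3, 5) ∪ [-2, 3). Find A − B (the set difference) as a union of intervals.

[-11, -10) ∪ [-9, -3) ∪ [5, 6) ∪ [8, 9)

Merge the first list: [-11, -10), [-9, 6), [8, 9).
Merge the second list: [-13, -12), [-3, 5).
[-11, -10): no B overlap → unchanged.
[-9, 6) minus B → [-9, -3), [5, 6).
[8, 9): no B overlap → unchanged.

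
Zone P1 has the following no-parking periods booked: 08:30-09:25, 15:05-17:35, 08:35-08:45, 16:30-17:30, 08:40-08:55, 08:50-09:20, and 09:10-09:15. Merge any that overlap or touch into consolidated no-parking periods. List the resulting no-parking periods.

Sort by start: 08:30–09:25, 08:35–08:45, 08:40–08:55, 08:50–09:20, 09:10–09:15, 15:05–17:35, 16:30–17:30.
08:35–08:45 overlaps/touches 08:30–09:25 → extend to 08:30–09:25.
08:40–08:55 overlaps/touches 08:30–09:25 → extend to 08:30–09:25.
08:50–09:20 overlaps/touches 08:30–09:25 → extend to 08:30–09:25.
09:10–09:15 overlaps/touches 08:30–09:25 → extend to 08:30–09:25.
15:05–17:35 is disjoint → start new block.
16:30–17:30 overlaps/touches 15:05–17:35 → extend to 15:05–17:35.

08:30–09:25, 15:05–17:35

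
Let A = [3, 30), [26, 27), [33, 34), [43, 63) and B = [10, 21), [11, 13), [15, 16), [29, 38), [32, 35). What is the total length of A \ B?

35

First set merges to [3, 30), [33, 34), [43, 63).
Second set merges to [10, 21), [29, 38).
A \ B = [3, 10), [21, 29), [43, 63).
Total: 7 + 8 + 20 = 35.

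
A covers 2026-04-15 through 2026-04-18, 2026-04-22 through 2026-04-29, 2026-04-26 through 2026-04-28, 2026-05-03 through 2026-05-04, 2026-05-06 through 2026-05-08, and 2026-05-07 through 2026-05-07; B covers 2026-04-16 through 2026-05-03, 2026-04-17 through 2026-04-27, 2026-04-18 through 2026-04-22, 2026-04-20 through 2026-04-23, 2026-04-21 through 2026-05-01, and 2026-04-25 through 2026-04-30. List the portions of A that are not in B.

2026-04-15 through 2026-04-15, 2026-05-04 through 2026-05-04, 2026-05-06 through 2026-05-08

First set merges to 2026-04-15 through 2026-04-18, 2026-04-22 through 2026-04-29, 2026-05-03 through 2026-05-04, 2026-05-06 through 2026-05-08.
Second set merges to 2026-04-16 through 2026-05-03.
2026-04-15 through 2026-04-18 with B removed leaves 2026-04-15 through 2026-04-15.
2026-04-22 through 2026-04-29 lies entirely inside B → drops out.
2026-05-03 through 2026-05-04 with B removed leaves 2026-05-04 through 2026-05-04.
2026-05-06 through 2026-05-08 is untouched.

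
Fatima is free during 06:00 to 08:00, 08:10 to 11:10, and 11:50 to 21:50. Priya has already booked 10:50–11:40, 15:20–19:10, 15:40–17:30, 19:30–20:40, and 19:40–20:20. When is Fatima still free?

06:00–08:00, 08:10–10:50, 11:50–15:20, 19:10–19:30, 20:40–21:50

B, merged: 10:50–11:40, 15:20–19:10, 19:30–20:40.
06:00–08:00 is untouched.
08:10–11:10 with B removed leaves 08:10–10:50.
11:50–21:50 with B removed leaves 11:50–15:20, 19:10–19:30, 20:40–21:50.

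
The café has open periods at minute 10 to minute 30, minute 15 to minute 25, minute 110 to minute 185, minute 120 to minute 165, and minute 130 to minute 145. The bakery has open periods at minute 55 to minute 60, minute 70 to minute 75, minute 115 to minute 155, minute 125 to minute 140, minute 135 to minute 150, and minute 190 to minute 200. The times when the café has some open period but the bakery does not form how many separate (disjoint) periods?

Merge the first list: minute 10 to minute 30, minute 110 to minute 185.
Merge the second list: minute 55 to minute 60, minute 70 to minute 75, minute 115 to minute 155, minute 190 to minute 200.
A \ B = minute 10 to minute 30, minute 110 to minute 115, minute 155 to minute 185.
That is 3 disjoint pieces.

3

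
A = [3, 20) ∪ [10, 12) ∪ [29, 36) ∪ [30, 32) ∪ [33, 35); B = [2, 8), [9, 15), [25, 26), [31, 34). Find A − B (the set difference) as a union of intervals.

[8, 9) ∪ [15, 20) ∪ [29, 31) ∪ [34, 36)

Merge the first list: [3, 20), [29, 36).
[3, 20) \ B = [8, 9), [15, 20).
[29, 36) \ B = [29, 31), [34, 36).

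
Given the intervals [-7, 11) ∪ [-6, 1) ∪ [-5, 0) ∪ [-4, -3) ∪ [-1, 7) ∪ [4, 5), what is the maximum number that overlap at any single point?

At -4, 4 of the intervals are simultaneously active.
No point has more.

4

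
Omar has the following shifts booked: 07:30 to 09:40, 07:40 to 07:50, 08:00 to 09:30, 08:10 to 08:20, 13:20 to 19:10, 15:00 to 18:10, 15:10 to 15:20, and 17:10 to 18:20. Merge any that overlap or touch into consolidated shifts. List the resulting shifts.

07:30–09:40, 13:20–19:10

07:40–07:50 overlaps/touches 07:30–09:40 → extend to 07:30–09:40.
08:00–09:30 overlaps/touches 07:30–09:40 → extend to 07:30–09:40.
08:10–08:20 overlaps/touches 07:30–09:40 → extend to 07:30–09:40.
13:20–19:10 is disjoint → start new block.
15:00–18:10 overlaps/touches 13:20–19:10 → extend to 13:20–19:10.
15:10–15:20 overlaps/touches 13:20–19:10 → extend to 13:20–19:10.
17:10–18:20 overlaps/touches 13:20–19:10 → extend to 13:20–19:10.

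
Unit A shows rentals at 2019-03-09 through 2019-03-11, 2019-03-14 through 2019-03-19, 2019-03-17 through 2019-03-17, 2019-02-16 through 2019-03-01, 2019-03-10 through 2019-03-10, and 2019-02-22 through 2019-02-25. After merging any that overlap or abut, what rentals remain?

2019-02-16 through 2019-03-01, 2019-03-09 through 2019-03-11, 2019-03-14 through 2019-03-19

Sort by start: 2019-02-16 through 2019-03-01, 2019-02-22 through 2019-02-25, 2019-03-09 through 2019-03-11, 2019-03-10 through 2019-03-10, 2019-03-14 through 2019-03-19, 2019-03-17 through 2019-03-17.
2019-02-22 through 2019-02-25 overlaps/touches 2019-02-16 through 2019-03-01 → extend to 2019-02-16 through 2019-03-01.
2019-03-09 through 2019-03-11 is disjoint → start new block.
2019-03-10 through 2019-03-10 overlaps/touches 2019-03-09 through 2019-03-11 → extend to 2019-03-09 through 2019-03-11.
2019-03-14 through 2019-03-19 is disjoint → start new block.
2019-03-17 through 2019-03-17 overlaps/touches 2019-03-14 through 2019-03-19 → extend to 2019-03-14 through 2019-03-19.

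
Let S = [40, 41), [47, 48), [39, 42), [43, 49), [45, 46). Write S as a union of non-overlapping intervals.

Sort by start: [39, 42), [40, 41), [43, 49), [45, 46), [47, 48).
[40, 41) overlaps/touches [39, 42) → extend to [39, 42).
[43, 49) is disjoint → start new block.
[45, 46) overlaps/touches [43, 49) → extend to [43, 49).
[47, 48) overlaps/touches [43, 49) → extend to [43, 49).

[39, 42) ∪ [43, 49)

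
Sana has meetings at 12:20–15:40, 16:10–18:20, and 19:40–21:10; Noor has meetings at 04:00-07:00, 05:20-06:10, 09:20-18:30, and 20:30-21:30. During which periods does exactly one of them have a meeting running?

Second set merges to 04:00-07:00, 09:20-18:30, 20:30-21:30.
Only in the first: 19:40-20:30.
Only in the second: 04:00-07:00, 09:20-12:20, 15:40-16:10, 18:20-18:30, 21:10-21:30.
Together these are the periods covered by exactly one.

04:00-07:00, 09:20-12:20, 15:40-16:10, 18:20-18:30, 19:40-20:30, 21:10-21:30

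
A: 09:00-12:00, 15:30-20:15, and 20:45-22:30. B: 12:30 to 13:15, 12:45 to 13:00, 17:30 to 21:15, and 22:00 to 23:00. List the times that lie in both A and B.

17:30–20:15, 20:45–21:15, 22:00–22:30

B, merged: 12:30–13:15, 17:30–21:15, 22:00–23:00.
09:00–12:00 meets no B interval.
15:30–20:15 ∩ B → 17:30–20:15.
20:45–22:30 ∩ B → 20:45–21:15, 22:00–22:30.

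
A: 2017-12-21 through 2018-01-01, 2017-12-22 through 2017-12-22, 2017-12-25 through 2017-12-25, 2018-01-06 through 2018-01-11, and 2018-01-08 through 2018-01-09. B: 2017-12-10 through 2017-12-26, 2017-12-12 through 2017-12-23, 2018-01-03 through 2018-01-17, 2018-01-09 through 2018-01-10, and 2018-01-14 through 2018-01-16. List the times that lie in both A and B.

A, merged: 2017-12-21 through 2018-01-01, 2018-01-06 through 2018-01-11.
B, merged: 2017-12-10 through 2017-12-26, 2018-01-03 through 2018-01-17.
2017-12-21 through 2018-01-01 overlaps B on 2017-12-21 through 2017-12-26.
2018-01-06 through 2018-01-11 overlaps B on 2018-01-06 through 2018-01-11.

2017-12-21 through 2017-12-26, 2018-01-06 through 2018-01-11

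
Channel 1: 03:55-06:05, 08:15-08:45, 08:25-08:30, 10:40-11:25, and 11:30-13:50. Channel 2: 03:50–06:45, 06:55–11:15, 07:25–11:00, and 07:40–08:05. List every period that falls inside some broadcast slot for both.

Merge the first list: 03:55-06:05, 08:15-08:45, 10:40-11:25, 11:30-13:50.
Merge the second list: 03:50-06:45, 06:55-11:15.
03:55-06:05 ∩ B → 03:55-06:05.
08:15-08:45 ∩ B → 08:15-08:45.
10:40-11:25 ∩ B → 10:40-11:15.
11:30-13:50 meets no B interval.

03:55-06:05, 08:15-08:45, 10:40-11:15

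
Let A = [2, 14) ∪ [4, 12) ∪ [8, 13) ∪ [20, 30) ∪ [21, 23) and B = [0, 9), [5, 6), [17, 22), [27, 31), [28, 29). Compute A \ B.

[9, 14) ∪ [22, 27)

A, merged: [2, 14), [20, 30).
B, merged: [0, 9), [17, 22), [27, 31).
[2, 14) minus B → [9, 14).
[20, 30) minus B → [22, 27).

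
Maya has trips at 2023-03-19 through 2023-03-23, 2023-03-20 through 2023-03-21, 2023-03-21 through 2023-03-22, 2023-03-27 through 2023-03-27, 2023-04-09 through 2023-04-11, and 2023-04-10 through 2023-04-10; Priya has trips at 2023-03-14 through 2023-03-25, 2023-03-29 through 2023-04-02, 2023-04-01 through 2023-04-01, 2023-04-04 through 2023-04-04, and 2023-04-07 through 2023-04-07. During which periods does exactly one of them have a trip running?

First set merges to 2023-03-19 through 2023-03-23, 2023-03-27 through 2023-03-27, 2023-04-09 through 2023-04-11.
Second set merges to 2023-03-14 through 2023-03-25, 2023-03-29 through 2023-04-02, 2023-04-04 through 2023-04-04, 2023-04-07 through 2023-04-07.
A \ B = 2023-03-27 through 2023-03-27, 2023-04-09 through 2023-04-11.
B \ A = 2023-03-14 through 2023-03-18, 2023-03-24 through 2023-03-25, 2023-03-29 through 2023-04-02, 2023-04-04 through 2023-04-04, 2023-04-07 through 2023-04-07.
Union of the two gives the symmetric difference.

2023-03-14 through 2023-03-18, 2023-03-24 through 2023-03-25, 2023-03-27 through 2023-03-27, 2023-03-29 through 2023-04-02, 2023-04-04 through 2023-04-04, 2023-04-07 through 2023-04-07, 2023-04-09 through 2023-04-11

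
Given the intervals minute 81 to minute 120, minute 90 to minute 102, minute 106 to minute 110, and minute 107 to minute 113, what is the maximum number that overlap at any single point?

Walk the sorted start/end points keeping a running depth.
The depth first hits 3 at minute 107.

3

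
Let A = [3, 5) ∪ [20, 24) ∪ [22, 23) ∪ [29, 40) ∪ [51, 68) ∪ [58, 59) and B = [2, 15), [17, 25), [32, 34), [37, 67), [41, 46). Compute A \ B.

[29, 32) ∪ [34, 37) ∪ [67, 68)

A, merged: [3, 5), [20, 24), [29, 40), [51, 68).
B, merged: [2, 15), [17, 25), [32, 34), [37, 67).
[3, 5) lies entirely inside B → drops out.
[20, 24) lies entirely inside B → drops out.
[29, 40) with B removed leaves [29, 32), [34, 37).
[51, 68) with B removed leaves [67, 68).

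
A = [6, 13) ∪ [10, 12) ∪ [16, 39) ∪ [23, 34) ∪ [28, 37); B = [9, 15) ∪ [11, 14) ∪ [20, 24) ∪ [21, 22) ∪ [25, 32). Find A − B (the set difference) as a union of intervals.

A, merged: [6, 13), [16, 39).
B, merged: [9, 15), [20, 24), [25, 32).
[6, 13) minus B → [6, 9).
[16, 39) minus B → [16, 20), [24, 25), [32, 39).

[6, 9) ∪ [16, 20) ∪ [24, 25) ∪ [32, 39)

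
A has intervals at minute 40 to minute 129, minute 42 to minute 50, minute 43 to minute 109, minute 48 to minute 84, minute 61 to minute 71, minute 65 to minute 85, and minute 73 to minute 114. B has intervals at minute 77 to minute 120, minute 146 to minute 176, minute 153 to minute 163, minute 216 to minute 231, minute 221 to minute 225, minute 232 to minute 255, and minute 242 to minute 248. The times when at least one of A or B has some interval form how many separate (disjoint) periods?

First set merges to minute 40 to minute 129.
Second set merges to minute 77 to minute 120, minute 146 to minute 176, minute 216 to minute 231, minute 232 to minute 255.
A ∪ B = minute 40 to minute 129, minute 146 to minute 176, minute 216 to minute 231, minute 232 to minute 255.
That is 4 disjoint pieces.

4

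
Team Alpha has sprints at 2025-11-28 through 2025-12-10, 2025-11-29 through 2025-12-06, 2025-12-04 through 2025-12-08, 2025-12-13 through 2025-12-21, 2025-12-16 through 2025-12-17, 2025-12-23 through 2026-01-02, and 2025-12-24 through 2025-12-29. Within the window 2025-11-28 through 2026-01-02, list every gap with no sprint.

2025-12-11 through 2025-12-12, 2025-12-22 through 2025-12-22

The merged coverage is 2025-11-28 through 2025-12-10, 2025-12-13 through 2025-12-21, 2025-12-23 through 2026-01-02.
Complement within 2025-11-28 through 2026-01-02: 2025-12-11 through 2025-12-12, 2025-12-22 through 2025-12-22.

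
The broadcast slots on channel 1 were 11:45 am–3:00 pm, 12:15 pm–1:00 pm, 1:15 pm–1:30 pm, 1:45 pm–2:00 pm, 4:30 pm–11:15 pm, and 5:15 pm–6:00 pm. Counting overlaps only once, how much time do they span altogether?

10 h

Merged: 11:45 am–3:00 pm, 4:30 pm–11:15 pm.
Lengths: 3 h 15 min + 6 h 45 min = 10 h.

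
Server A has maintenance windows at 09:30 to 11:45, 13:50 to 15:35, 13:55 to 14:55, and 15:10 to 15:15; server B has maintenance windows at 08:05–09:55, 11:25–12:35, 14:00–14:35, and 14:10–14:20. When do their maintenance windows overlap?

First set merges to 09:30-11:45, 13:50-15:35.
Second set merges to 08:05-09:55, 11:25-12:35, 14:00-14:35.
09:30-11:45 ∩ B → 09:30-09:55, 11:25-11:45.
13:50-15:35 ∩ B → 14:00-14:35.

09:30-09:55, 11:25-11:45, 14:00-14:35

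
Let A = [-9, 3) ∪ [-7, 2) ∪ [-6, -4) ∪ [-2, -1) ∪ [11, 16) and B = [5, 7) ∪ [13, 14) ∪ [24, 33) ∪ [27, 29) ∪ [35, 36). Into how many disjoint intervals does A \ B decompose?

Merge the first list: [-9, 3), [11, 16).
Merge the second list: [5, 7), [13, 14), [24, 33), [35, 36).
A \ B = [-9, 3), [11, 13), [14, 16).
That is 3 disjoint pieces.

3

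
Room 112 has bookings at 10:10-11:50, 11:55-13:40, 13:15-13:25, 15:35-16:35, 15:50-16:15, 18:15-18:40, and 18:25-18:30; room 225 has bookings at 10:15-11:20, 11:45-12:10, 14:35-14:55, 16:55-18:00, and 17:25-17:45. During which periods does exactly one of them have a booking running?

10:10–10:15, 11:20–11:45, 11:50–11:55, 12:10–13:40, 14:35–14:55, 15:35–16:35, 16:55–18:00, 18:15–18:40

A, merged: 10:10–11:50, 11:55–13:40, 15:35–16:35, 18:15–18:40.
B, merged: 10:15–11:20, 11:45–12:10, 14:35–14:55, 16:55–18:00.
A \ B = 10:10–10:15, 11:20–11:45, 12:10–13:40, 15:35–16:35, 18:15–18:40.
B \ A = 11:50–11:55, 14:35–14:55, 16:55–18:00.
Union of the two gives the symmetric difference.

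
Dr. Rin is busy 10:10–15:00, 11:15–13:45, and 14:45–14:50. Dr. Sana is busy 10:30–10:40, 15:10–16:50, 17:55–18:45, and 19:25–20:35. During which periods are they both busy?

Merge the first list: 10:10–15:00.
10:10–15:00 meets the second set on 10:30–10:40.

10:30–10:40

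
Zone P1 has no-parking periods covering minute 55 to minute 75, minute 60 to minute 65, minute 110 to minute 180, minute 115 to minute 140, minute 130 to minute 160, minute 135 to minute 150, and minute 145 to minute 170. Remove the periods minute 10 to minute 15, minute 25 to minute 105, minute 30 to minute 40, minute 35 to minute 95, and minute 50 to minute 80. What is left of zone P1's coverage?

minute 110 to minute 180

First set merges to minute 55 to minute 75, minute 110 to minute 180.
Second set merges to minute 10 to minute 15, minute 25 to minute 105.
minute 55 to minute 75 lies entirely inside B → drops out.
minute 110 to minute 180 is untouched.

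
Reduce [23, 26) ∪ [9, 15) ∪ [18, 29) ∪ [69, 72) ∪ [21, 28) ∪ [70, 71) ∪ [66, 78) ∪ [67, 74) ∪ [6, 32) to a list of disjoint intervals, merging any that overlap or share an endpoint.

[6, 32) ∪ [66, 78)

Sort by start: [6, 32), [9, 15), [18, 29), [21, 28), [23, 26), [66, 78), [67, 74), [69, 72), [70, 71).
[9, 15) overlaps/touches [6, 32) → extend to [6, 32).
[18, 29) overlaps/touches [6, 32) → extend to [6, 32).
[21, 28) overlaps/touches [6, 32) → extend to [6, 32).
[23, 26) overlaps/touches [6, 32) → extend to [6, 32).
[66, 78) is disjoint → start new block.
[67, 74) overlaps/touches [66, 78) → extend to [66, 78).
[69, 72) overlaps/touches [66, 78) → extend to [66, 78).
[70, 71) overlaps/touches [66, 78) → extend to [66, 78).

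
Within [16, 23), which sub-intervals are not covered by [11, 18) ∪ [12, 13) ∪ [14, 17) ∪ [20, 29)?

[18, 20)

The merged coverage is [11, 18), [20, 29).
Complement within [16, 23): [18, 20).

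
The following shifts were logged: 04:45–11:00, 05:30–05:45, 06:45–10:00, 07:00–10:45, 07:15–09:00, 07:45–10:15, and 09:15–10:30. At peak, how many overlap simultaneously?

At 07:45, 5 of the intervals are simultaneously active.
No point has more.

5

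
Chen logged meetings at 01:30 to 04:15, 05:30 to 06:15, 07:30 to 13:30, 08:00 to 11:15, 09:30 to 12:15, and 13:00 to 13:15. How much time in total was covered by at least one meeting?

9 h 30 min

Merged: 01:30-04:15, 05:30-06:15, 07:30-13:30.
Lengths: 2 h 45 min + 45 min + 6 h = 9 h 30 min.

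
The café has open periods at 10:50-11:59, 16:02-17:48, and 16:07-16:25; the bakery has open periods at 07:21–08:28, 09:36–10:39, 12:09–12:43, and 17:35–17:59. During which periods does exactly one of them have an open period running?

07:21-08:28, 09:36-10:39, 10:50-11:59, 12:09-12:43, 16:02-17:35, 17:48-17:59

A, merged: 10:50-11:59, 16:02-17:48.
Only in the first: 10:50-11:59, 16:02-17:35.
Only in the second: 07:21-08:28, 09:36-10:39, 12:09-12:43, 17:48-17:59.
Together these are the periods covered by exactly one.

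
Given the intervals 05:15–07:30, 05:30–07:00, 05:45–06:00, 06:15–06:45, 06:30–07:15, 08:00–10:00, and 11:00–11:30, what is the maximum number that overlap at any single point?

4

At 06:30, 4 of the intervals are simultaneously active.
No point has more.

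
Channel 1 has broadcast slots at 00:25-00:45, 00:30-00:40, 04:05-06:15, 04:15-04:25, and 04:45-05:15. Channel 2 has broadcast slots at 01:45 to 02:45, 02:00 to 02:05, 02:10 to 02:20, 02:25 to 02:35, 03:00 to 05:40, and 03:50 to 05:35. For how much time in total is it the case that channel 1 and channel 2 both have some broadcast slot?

A, merged: 00:25–00:45, 04:05–06:15.
B, merged: 01:45–02:45, 03:00–05:40.
A ∩ B = 04:05–05:40.
Total: 1 h 35 min.

1 h 35 min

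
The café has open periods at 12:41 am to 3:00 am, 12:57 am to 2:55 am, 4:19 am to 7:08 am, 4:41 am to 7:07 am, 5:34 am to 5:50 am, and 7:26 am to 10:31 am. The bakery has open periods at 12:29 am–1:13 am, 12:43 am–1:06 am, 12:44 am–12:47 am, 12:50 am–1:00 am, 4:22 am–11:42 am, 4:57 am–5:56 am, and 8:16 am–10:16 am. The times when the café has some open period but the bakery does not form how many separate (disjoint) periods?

2

A, merged: 12:41 am-3:00 am, 4:19 am-7:08 am, 7:26 am-10:31 am.
B, merged: 12:29 am-1:13 am, 4:22 am-11:42 am.
A \ B = 1:13 am-3:00 am, 4:19 am-4:22 am.
That is 2 disjoint pieces.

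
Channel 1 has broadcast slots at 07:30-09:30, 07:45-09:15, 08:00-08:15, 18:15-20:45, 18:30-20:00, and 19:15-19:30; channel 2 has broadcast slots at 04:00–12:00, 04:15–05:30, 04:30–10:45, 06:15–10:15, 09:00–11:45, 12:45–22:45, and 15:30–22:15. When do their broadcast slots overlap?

Merge the first list: 07:30-09:30, 18:15-20:45.
Merge the second list: 04:00-12:00, 12:45-22:45.
07:30-09:30 overlaps B on 07:30-09:30.
18:15-20:45 overlaps B on 18:15-20:45.

07:30-09:30, 18:15-20:45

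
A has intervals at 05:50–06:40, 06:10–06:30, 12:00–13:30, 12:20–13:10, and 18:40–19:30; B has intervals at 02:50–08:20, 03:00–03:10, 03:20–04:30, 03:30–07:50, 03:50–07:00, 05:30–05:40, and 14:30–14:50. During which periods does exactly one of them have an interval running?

02:50–05:50, 06:40–08:20, 12:00–13:30, 14:30–14:50, 18:40–19:30

Merge the first list: 05:50–06:40, 12:00–13:30, 18:40–19:30.
Merge the second list: 02:50–08:20, 14:30–14:50.
Only in the first: 12:00–13:30, 18:40–19:30.
Only in the second: 02:50–05:50, 06:40–08:20, 14:30–14:50.
Together these are the periods covered by exactly one.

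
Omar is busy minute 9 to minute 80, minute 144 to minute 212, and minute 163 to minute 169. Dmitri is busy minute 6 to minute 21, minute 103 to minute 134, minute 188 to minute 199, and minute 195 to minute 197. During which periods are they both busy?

A, merged: minute 9 to minute 80, minute 144 to minute 212.
B, merged: minute 6 to minute 21, minute 103 to minute 134, minute 188 to minute 199.
minute 9 to minute 80 overlaps B on minute 9 to minute 21.
minute 144 to minute 212 overlaps B on minute 188 to minute 199.

minute 9 to minute 21, minute 188 to minute 199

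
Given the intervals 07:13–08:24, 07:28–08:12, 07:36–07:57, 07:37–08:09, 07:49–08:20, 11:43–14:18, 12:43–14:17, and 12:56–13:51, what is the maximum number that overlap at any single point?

At 07:49, 5 of the intervals are simultaneously active.
No point has more.

5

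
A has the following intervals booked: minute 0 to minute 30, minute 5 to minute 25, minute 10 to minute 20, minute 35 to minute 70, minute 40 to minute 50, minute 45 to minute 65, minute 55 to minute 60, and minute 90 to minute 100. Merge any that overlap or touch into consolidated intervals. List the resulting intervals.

minute 5 to minute 25 overlaps/touches minute 0 to minute 30 → extend to minute 0 to minute 30.
minute 10 to minute 20 overlaps/touches minute 0 to minute 30 → extend to minute 0 to minute 30.
minute 35 to minute 70 is disjoint → start new block.
minute 40 to minute 50 overlaps/touches minute 35 to minute 70 → extend to minute 35 to minute 70.
minute 45 to minute 65 overlaps/touches minute 35 to minute 70 → extend to minute 35 to minute 70.
minute 55 to minute 60 overlaps/touches minute 35 to minute 70 → extend to minute 35 to minute 70.
minute 90 to minute 100 is disjoint → start new block.

minute 0 to minute 30, minute 35 to minute 70, minute 90 to minute 100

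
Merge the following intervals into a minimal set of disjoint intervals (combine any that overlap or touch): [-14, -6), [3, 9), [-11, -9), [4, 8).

Sort by start: [-14, -6), [-11, -9), [3, 9), [4, 8).
[-11, -9) overlaps/touches [-14, -6) → extend to [-14, -6).
[3, 9) is disjoint → start new block.
[4, 8) overlaps/touches [3, 9) → extend to [3, 9).

[-14, -6) ∪ [3, 9)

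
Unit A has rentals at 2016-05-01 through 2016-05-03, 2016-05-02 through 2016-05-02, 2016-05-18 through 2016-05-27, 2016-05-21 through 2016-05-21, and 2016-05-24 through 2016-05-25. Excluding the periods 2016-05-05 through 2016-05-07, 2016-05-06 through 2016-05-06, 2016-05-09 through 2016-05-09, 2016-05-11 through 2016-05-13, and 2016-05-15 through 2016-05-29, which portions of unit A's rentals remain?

First set merges to 2016-05-01 through 2016-05-03, 2016-05-18 through 2016-05-27.
Second set merges to 2016-05-05 through 2016-05-07, 2016-05-09 through 2016-05-09, 2016-05-11 through 2016-05-13, 2016-05-15 through 2016-05-29.
2016-05-01 through 2016-05-03 is untouched.
2016-05-18 through 2016-05-27 lies entirely inside B → drops out.

2016-05-01 through 2016-05-03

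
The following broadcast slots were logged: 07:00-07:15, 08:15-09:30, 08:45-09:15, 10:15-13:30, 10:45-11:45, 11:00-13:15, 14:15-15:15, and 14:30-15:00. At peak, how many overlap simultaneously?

Sweep endpoints in order; track running count of active intervals.
Peak of 3 reached at 11:00.

3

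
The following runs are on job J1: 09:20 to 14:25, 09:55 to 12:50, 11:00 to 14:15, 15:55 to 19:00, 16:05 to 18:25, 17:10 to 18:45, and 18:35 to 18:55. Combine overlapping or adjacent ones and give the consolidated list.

09:55–12:50 overlaps/touches 09:20–14:25 → extend to 09:20–14:25.
11:00–14:15 overlaps/touches 09:20–14:25 → extend to 09:20–14:25.
15:55–19:00 is disjoint → start new block.
16:05–18:25 overlaps/touches 15:55–19:00 → extend to 15:55–19:00.
17:10–18:45 overlaps/touches 15:55–19:00 → extend to 15:55–19:00.
18:35–18:55 overlaps/touches 15:55–19:00 → extend to 15:55–19:00.

09:20–14:25, 15:55–19:00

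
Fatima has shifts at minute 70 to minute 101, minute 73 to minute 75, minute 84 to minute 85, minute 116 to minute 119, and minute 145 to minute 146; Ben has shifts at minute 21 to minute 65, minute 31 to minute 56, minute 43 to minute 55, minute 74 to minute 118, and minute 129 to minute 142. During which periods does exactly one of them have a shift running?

minute 21 to minute 65, minute 70 to minute 74, minute 101 to minute 116, minute 118 to minute 119, minute 129 to minute 142, minute 145 to minute 146

First set merges to minute 70 to minute 101, minute 116 to minute 119, minute 145 to minute 146.
Second set merges to minute 21 to minute 65, minute 74 to minute 118, minute 129 to minute 142.
A \ B = minute 70 to minute 74, minute 118 to minute 119, minute 145 to minute 146.
B \ A = minute 21 to minute 65, minute 101 to minute 116, minute 129 to minute 142.
Union of the two gives the symmetric difference.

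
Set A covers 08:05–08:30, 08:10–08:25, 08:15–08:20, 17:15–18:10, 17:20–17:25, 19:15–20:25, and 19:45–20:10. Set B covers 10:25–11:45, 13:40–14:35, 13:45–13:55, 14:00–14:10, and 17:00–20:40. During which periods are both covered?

17:15–18:10, 19:15–20:25

First set merges to 08:05–08:30, 17:15–18:10, 19:15–20:25.
Second set merges to 10:25–11:45, 13:40–14:35, 17:00–20:40.
08:05–08:30 falls entirely outside B.
17:15–18:10 overlaps B on 17:15–18:10.
19:15–20:25 overlaps B on 19:15–20:25.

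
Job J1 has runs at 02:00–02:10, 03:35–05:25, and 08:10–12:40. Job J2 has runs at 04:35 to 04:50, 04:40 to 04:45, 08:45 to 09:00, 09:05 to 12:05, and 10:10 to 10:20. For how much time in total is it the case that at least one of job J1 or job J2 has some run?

6 h 30 min

B, merged: 04:35-04:50, 08:45-09:00, 09:05-12:05.
A ∪ B = 02:00-02:10, 03:35-05:25, 08:10-12:40.
Total: 10 min + 1 h 50 min + 4 h 30 min = 6 h 30 min.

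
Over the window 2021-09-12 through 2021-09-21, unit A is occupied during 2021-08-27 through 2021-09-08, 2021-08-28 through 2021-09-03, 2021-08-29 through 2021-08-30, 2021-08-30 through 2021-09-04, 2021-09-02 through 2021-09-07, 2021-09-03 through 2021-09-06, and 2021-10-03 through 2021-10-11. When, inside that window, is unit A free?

After merging, the occupied span is 2021-08-27 through 2021-09-08, 2021-10-03 through 2021-10-11.
Uncovered inside 2021-09-12 through 2021-09-21: 2021-09-12 through 2021-09-21.

2021-09-12 through 2021-09-21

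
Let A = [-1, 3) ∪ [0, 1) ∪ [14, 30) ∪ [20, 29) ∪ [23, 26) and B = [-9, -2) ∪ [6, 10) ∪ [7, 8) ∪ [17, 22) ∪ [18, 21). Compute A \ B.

[-1, 3) ∪ [14, 17) ∪ [22, 30)

First set merges to [-1, 3), [14, 30).
Second set merges to [-9, -2), [6, 10), [17, 22).
[-1, 3): no B overlap → unchanged.
[14, 30) minus B → [14, 17), [22, 30).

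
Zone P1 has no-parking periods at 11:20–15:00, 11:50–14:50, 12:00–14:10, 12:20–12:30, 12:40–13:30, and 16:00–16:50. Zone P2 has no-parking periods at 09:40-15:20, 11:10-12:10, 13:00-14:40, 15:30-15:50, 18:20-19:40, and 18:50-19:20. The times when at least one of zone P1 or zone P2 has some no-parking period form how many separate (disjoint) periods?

First set merges to 11:20–15:00, 16:00–16:50.
Second set merges to 09:40–15:20, 15:30–15:50, 18:20–19:40.
A ∪ B = 09:40–15:20, 15:30–15:50, 16:00–16:50, 18:20–19:40.
That is 4 disjoint pieces.

4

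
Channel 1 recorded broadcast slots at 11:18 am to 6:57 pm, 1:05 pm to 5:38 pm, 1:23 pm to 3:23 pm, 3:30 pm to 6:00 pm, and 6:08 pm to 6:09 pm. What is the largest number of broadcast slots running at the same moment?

3

Walk the sorted start/end points keeping a running depth.
The depth first hits 3 at 1:23 pm.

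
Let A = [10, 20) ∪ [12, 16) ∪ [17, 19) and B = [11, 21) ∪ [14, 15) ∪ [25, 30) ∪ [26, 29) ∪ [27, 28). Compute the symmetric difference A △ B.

[10, 11) ∪ [20, 21) ∪ [25, 30)

A, merged: [10, 20).
B, merged: [11, 21), [25, 30).
A \ B = [10, 11).
B \ A = [20, 21), [25, 30).
Union of the two gives the symmetric difference.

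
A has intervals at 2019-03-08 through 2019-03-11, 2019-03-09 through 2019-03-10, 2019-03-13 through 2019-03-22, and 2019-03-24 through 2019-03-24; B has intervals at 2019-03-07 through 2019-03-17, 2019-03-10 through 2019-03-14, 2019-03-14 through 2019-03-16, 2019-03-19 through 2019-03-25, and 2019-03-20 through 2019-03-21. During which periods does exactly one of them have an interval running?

2019-03-07 through 2019-03-07, 2019-03-12 through 2019-03-12, 2019-03-18 through 2019-03-18, 2019-03-23 through 2019-03-23, 2019-03-25 through 2019-03-25

First set merges to 2019-03-08 through 2019-03-11, 2019-03-13 through 2019-03-22, 2019-03-24 through 2019-03-24.
Second set merges to 2019-03-07 through 2019-03-17, 2019-03-19 through 2019-03-25.
Only in the first: 2019-03-18 through 2019-03-18.
Only in the second: 2019-03-07 through 2019-03-07, 2019-03-12 through 2019-03-12, 2019-03-23 through 2019-03-23, 2019-03-25 through 2019-03-25.
Together these are the periods covered by exactly one.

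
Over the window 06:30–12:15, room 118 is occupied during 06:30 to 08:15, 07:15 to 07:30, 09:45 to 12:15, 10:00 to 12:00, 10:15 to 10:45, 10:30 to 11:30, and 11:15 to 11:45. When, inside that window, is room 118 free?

08:15–09:45

Covered (merged): 06:30–08:15, 09:45–12:15.
Uncovered inside 06:30–12:15: 08:15–09:45.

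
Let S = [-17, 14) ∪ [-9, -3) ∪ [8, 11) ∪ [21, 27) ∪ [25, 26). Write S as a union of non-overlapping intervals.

[-9, -3) overlaps/touches [-17, 14) → extend to [-17, 14).
[8, 11) overlaps/touches [-17, 14) → extend to [-17, 14).
[21, 27) is disjoint → start new block.
[25, 26) overlaps/touches [21, 27) → extend to [21, 27).

[-17, 14) ∪ [21, 27)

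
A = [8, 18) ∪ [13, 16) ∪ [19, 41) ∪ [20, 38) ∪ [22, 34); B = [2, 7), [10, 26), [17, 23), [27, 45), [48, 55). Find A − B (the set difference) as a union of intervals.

First set merges to [8, 18), [19, 41).
Second set merges to [2, 7), [10, 26), [27, 45), [48, 55).
[8, 18) with B removed leaves [8, 10).
[19, 41) with B removed leaves [26, 27).

[8, 10) ∪ [26, 27)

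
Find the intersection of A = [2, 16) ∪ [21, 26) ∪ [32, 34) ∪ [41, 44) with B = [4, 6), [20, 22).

[4, 6) ∪ [21, 22)

[2, 16) ∩ B → [4, 6).
[21, 26) ∩ B → [21, 22).
[32, 34) meets no B interval.
[41, 44) meets no B interval.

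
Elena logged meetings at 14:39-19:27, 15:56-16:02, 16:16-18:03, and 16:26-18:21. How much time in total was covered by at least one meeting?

4 h 48 min

Merged: 14:39–19:27.
Length: 4 h 48 min.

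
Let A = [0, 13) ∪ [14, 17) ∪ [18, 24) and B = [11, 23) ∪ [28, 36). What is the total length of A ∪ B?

32

A ∪ B = [0, 24), [28, 36).
Total: 24 + 8 = 32.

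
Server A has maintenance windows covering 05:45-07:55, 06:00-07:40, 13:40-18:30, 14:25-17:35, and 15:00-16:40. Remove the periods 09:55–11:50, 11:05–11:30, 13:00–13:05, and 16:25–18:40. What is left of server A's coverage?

05:45-07:55, 13:40-16:25

A, merged: 05:45-07:55, 13:40-18:30.
B, merged: 09:55-11:50, 13:00-13:05, 16:25-18:40.
05:45-07:55: nothing removed.
13:40-18:30 \ B = 13:40-16:25.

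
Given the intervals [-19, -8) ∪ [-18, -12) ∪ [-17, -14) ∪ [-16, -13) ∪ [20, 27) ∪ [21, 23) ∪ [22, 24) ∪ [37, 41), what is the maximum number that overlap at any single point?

4

Walk the sorted start/end points keeping a running depth.
The depth first hits 4 at -16.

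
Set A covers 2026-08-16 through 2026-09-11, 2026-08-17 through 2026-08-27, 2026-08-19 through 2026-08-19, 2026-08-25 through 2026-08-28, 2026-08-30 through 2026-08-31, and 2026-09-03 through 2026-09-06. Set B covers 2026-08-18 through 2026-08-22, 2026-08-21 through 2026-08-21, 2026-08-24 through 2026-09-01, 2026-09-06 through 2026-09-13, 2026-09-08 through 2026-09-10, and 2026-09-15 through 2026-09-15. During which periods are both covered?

Merge the first list: 2026-08-16 through 2026-09-11.
Merge the second list: 2026-08-18 through 2026-08-22, 2026-08-24 through 2026-09-01, 2026-09-06 through 2026-09-13, 2026-09-15 through 2026-09-15.
2026-08-16 through 2026-09-11 meets the second set on 2026-08-18 through 2026-08-22, 2026-08-24 through 2026-09-01, 2026-09-06 through 2026-09-11.

2026-08-18 through 2026-08-22, 2026-08-24 through 2026-09-01, 2026-09-06 through 2026-09-11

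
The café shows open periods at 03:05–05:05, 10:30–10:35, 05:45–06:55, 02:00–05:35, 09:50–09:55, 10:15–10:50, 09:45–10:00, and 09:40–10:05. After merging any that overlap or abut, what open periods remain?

02:00–05:35, 05:45–06:55, 09:40–10:05, 10:15–10:50

Sort by start: 02:00–05:35, 03:05–05:05, 05:45–06:55, 09:40–10:05, 09:45–10:00, 09:50–09:55, 10:15–10:50, 10:30–10:35.
03:05–05:05 overlaps/touches 02:00–05:35 → extend to 02:00–05:35.
05:45–06:55 is disjoint → start new block.
09:40–10:05 is disjoint → start new block.
09:45–10:00 overlaps/touches 09:40–10:05 → extend to 09:40–10:05.
09:50–09:55 overlaps/touches 09:40–10:05 → extend to 09:40–10:05.
10:15–10:50 is disjoint → start new block.
10:30–10:35 overlaps/touches 10:15–10:50 → extend to 10:15–10:50.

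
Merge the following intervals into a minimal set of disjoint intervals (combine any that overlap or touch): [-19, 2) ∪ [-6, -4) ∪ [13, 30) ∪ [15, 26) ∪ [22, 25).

[-19, 2) ∪ [13, 30)

[-6, -4) overlaps/touches [-19, 2) → extend to [-19, 2).
[13, 30) is disjoint → start new block.
[15, 26) overlaps/touches [13, 30) → extend to [13, 30).
[22, 25) overlaps/touches [13, 30) → extend to [13, 30).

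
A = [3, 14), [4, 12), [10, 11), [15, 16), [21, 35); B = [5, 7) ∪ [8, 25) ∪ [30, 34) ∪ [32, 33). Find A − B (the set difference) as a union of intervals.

Merge the first list: [3, 14), [15, 16), [21, 35).
Merge the second list: [5, 7), [8, 25), [30, 34).
[3, 14) minus B → [3, 5), [7, 8).
[15, 16): fully covered by B → removed.
[21, 35) minus B → [25, 30), [34, 35).

[3, 5) ∪ [7, 8) ∪ [25, 30) ∪ [34, 35)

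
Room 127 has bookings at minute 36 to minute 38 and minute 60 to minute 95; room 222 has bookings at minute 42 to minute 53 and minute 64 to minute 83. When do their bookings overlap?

minute 64 to minute 83

minute 36 to minute 38 meets no B interval.
minute 60 to minute 95 ∩ B → minute 64 to minute 83.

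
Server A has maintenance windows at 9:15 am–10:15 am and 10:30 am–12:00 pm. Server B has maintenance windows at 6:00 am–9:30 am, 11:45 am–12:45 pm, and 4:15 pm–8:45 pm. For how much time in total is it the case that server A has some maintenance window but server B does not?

2 h

A \ B = 9:30 am–10:15 am, 10:30 am–11:45 am.
Total: 45 min + 1 h 15 min = 2 h.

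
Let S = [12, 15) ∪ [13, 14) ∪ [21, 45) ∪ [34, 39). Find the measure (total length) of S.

27

Merged: [12, 15), [21, 45).
Lengths: 3 + 24 = 27.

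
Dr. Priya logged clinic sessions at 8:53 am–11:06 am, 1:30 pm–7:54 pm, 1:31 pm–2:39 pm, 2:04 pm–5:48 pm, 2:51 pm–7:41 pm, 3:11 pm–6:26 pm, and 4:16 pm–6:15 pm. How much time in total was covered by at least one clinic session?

8 h 37 min

Merged: 8:53 am–11:06 am, 1:30 pm–7:54 pm.
Lengths: 2 h 13 min + 6 h 24 min = 8 h 37 min.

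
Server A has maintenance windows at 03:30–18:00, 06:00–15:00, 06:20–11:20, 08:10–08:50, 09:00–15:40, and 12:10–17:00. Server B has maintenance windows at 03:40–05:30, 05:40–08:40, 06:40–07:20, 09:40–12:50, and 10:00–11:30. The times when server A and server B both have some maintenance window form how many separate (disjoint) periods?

A, merged: 03:30–18:00.
B, merged: 03:40–05:30, 05:40–08:40, 09:40–12:50.
A ∩ B = 03:40–05:30, 05:40–08:40, 09:40–12:50.
That is 3 disjoint pieces.

3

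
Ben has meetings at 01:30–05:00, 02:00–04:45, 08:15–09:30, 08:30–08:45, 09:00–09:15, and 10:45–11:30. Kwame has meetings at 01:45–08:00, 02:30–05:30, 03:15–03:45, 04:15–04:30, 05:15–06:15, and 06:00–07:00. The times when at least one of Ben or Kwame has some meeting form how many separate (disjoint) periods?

Merge the first list: 01:30–05:00, 08:15–09:30, 10:45–11:30.
Merge the second list: 01:45–08:00.
A ∪ B = 01:30–08:00, 08:15–09:30, 10:45–11:30.
That is 3 disjoint pieces.

3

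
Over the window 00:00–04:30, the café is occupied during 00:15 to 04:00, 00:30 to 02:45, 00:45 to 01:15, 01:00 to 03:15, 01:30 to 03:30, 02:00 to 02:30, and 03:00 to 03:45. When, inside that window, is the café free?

00:00–00:15, 04:00–04:30

After merging, the occupied span is 00:15–04:00.
Uncovered inside 00:00–04:30: 00:00–00:15, 04:00–04:30.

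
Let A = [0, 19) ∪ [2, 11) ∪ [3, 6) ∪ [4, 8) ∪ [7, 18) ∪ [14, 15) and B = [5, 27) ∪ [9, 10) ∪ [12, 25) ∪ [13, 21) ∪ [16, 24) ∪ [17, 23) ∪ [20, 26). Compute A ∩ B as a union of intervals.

First set merges to [0, 19).
Second set merges to [5, 27).
[0, 19) ∩ B → [5, 19).

[5, 19)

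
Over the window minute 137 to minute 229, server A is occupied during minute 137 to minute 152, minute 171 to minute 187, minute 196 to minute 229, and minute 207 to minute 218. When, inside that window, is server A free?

Covered (merged): minute 137 to minute 152, minute 171 to minute 187, minute 196 to minute 229.
Complement within minute 137 to minute 229: minute 152 to minute 171, minute 187 to minute 196.

minute 152 to minute 171, minute 187 to minute 196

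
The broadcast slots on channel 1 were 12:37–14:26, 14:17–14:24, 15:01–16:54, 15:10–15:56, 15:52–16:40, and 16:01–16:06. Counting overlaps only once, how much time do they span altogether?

Merged: 12:37–14:26, 15:01–16:54.
Lengths: 1 h 49 min + 1 h 53 min = 3 h 42 min.

3 h 42 min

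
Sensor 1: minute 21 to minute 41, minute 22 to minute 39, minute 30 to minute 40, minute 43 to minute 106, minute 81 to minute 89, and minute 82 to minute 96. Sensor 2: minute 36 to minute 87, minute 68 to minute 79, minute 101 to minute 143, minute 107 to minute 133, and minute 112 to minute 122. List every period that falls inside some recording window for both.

minute 36 to minute 41, minute 43 to minute 87, minute 101 to minute 106

First set merges to minute 21 to minute 41, minute 43 to minute 106.
Second set merges to minute 36 to minute 87, minute 101 to minute 143.
minute 21 to minute 41 ∩ B → minute 36 to minute 41.
minute 43 to minute 106 ∩ B → minute 43 to minute 87, minute 101 to minute 106.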